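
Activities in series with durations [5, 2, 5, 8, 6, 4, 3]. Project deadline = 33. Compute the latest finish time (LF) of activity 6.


LF(activity 6) = deadline - sum of successor durations
Successors: activities 7 through 7 with durations [3]
Sum of successor durations = 3
LF = 33 - 3 = 30

30


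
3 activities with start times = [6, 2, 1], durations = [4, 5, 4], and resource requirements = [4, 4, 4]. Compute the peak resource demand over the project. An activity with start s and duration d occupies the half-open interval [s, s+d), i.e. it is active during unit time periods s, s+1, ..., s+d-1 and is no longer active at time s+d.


Each activity i is active on [start_i, start_i + duration_i).
Compute total resource usage per time slot:
  t=0: active resources = [], total = 0
  t=1: active resources = [4], total = 4
  t=2: active resources = [4, 4], total = 8
  t=3: active resources = [4, 4], total = 8
  t=4: active resources = [4, 4], total = 8
  t=5: active resources = [4], total = 4
  t=6: active resources = [4, 4], total = 8
  t=7: active resources = [4], total = 4
  t=8: active resources = [4], total = 4
  t=9: active resources = [4], total = 4
Peak resource demand = 8

8


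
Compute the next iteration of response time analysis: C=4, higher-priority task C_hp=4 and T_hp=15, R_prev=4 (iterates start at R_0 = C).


R_next = C + ceil(R_prev / T_hp) * C_hp
ceil(4 / 15) = ceil(0.2667) = 1
Interference = 1 * 4 = 4
R_next = 4 + 4 = 8

8


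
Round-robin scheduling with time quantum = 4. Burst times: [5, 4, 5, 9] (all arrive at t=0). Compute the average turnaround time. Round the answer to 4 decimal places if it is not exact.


Time quantum = 4
Execution trace:
  J1 runs 4 units, time = 4
  J2 runs 4 units, time = 8
  J3 runs 4 units, time = 12
  J4 runs 4 units, time = 16
  J1 runs 1 units, time = 17
  J3 runs 1 units, time = 18
  J4 runs 4 units, time = 22
  J4 runs 1 units, time = 23
Finish times: [17, 8, 18, 23]
Average turnaround = 66/4 = 16.5

16.5


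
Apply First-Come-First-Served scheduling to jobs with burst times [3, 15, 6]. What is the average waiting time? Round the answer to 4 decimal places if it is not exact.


FCFS order (as given): [3, 15, 6]
Waiting times:
  Job 1: wait = 0
  Job 2: wait = 3
  Job 3: wait = 18
Sum of waiting times = 21
Average waiting time = 21/3 = 7.0

7.0


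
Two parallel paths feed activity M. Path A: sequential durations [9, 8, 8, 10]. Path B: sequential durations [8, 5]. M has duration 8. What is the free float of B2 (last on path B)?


ES(B2) = sum of predecessors on chain B = 8
EF(B2) = ES + duration = 8 + 5 = 13
Successor of B2 is M. ES(M) = max(sum(A), sum(B)) = max(35, 13) = 35
Free float = ES(successor) - EF(current) = 35 - 13 = 22

22


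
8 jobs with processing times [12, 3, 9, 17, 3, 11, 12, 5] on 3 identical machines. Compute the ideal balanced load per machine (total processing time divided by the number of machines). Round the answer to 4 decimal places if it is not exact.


Total processing time = 12 + 3 + 9 + 17 + 3 + 11 + 12 + 5 = 72
Number of machines = 3
Ideal balanced load = 72 / 3 = 24.0

24.0


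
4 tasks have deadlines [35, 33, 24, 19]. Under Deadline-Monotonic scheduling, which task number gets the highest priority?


Sort tasks by relative deadline (ascending):
  Task 4: deadline = 19
  Task 3: deadline = 24
  Task 2: deadline = 33
  Task 1: deadline = 35
Priority order (highest first): [4, 3, 2, 1]
Highest priority task = 4

4


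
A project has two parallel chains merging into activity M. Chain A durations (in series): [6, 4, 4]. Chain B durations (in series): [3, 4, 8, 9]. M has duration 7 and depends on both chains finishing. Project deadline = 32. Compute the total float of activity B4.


Forward pass: ES(B4) = sum of predecessors on chain B = 15
EF = ES + duration = 15 + 9 = 24
Backward pass: LF(M) = deadline = 32; LS(M) = 32 - 7 = 25
LF(B4) = LS(M) - sum(successors on chain B) = 25 - 0 = 25
LS = LF - duration = 25 - 9 = 16
Total float = LS - ES = 16 - 15 = 1

1


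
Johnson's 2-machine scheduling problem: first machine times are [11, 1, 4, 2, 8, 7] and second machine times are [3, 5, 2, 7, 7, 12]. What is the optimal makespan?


Apply Johnson's rule:
  Group 1 (a <= b): [(2, 1, 5), (4, 2, 7), (6, 7, 12)]
  Group 2 (a > b): [(5, 8, 7), (1, 11, 3), (3, 4, 2)]
Optimal job order: [2, 4, 6, 5, 1, 3]
Schedule:
  Job 2: M1 done at 1, M2 done at 6
  Job 4: M1 done at 3, M2 done at 13
  Job 6: M1 done at 10, M2 done at 25
  Job 5: M1 done at 18, M2 done at 32
  Job 1: M1 done at 29, M2 done at 35
  Job 3: M1 done at 33, M2 done at 37
Makespan = 37

37


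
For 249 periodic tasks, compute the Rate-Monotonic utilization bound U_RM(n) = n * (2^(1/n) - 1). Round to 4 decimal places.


Compute 2^(1/249) = 1.0027876018
Subtract 1: 1.0027876018 - 1 = 0.0027876018
Multiply by n: 249 * 0.0027876018 = 0.6941128482
Round to 4 dp: 0.6941

0.6941


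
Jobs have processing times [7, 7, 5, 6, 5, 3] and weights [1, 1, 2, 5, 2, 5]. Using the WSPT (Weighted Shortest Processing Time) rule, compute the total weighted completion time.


Compute p/w ratios and sort ascending (WSPT): [(3, 5), (6, 5), (5, 2), (5, 2), (7, 1), (7, 1)]
Compute weighted completion times:
  Job (p=3,w=5): C=3, w*C=5*3=15
  Job (p=6,w=5): C=9, w*C=5*9=45
  Job (p=5,w=2): C=14, w*C=2*14=28
  Job (p=5,w=2): C=19, w*C=2*19=38
  Job (p=7,w=1): C=26, w*C=1*26=26
  Job (p=7,w=1): C=33, w*C=1*33=33
Total weighted completion time = 185

185


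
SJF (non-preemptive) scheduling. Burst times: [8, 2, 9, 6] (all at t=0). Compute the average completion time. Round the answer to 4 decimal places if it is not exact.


SJF order (ascending): [2, 6, 8, 9]
Completion times:
  Job 1: burst=2, C=2
  Job 2: burst=6, C=8
  Job 3: burst=8, C=16
  Job 4: burst=9, C=25
Average completion = 51/4 = 12.75

12.75


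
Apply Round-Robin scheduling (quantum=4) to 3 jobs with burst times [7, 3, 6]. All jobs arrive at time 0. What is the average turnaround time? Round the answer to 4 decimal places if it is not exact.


Time quantum = 4
Execution trace:
  J1 runs 4 units, time = 4
  J2 runs 3 units, time = 7
  J3 runs 4 units, time = 11
  J1 runs 3 units, time = 14
  J3 runs 2 units, time = 16
Finish times: [14, 7, 16]
Average turnaround = 37/3 = 12.3333

12.3333


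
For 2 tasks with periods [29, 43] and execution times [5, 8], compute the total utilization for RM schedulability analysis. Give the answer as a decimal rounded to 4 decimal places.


Compute individual utilizations (exact fractions):
  Task 1: C/T = 5/29 (approx. 0.1724)
  Task 2: C/T = 8/43 (approx. 0.186)
Total utilization U = 5/29 + 8/43 = 447/1247
Rounded to 4 decimal places: U = 0.3585
RM (Liu & Layland) bound for 2 tasks = 0.828427; compare with U = 447/1247 (approx. 0.358460)
U <= bound, so schedulable by RM sufficient condition.

0.3585


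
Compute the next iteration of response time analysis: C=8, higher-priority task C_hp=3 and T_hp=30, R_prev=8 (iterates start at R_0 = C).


R_next = C + ceil(R_prev / T_hp) * C_hp
ceil(8 / 30) = ceil(0.2667) = 1
Interference = 1 * 3 = 3
R_next = 8 + 3 = 11

11


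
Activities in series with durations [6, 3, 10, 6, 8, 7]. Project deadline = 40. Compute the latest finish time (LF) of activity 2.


LF(activity 2) = deadline - sum of successor durations
Successors: activities 3 through 6 with durations [10, 6, 8, 7]
Sum of successor durations = 31
LF = 40 - 31 = 9

9


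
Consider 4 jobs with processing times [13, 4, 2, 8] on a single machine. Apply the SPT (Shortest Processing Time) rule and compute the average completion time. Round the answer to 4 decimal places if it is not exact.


Sort jobs by processing time (SPT order): [2, 4, 8, 13]
Compute completion times sequentially:
  Job 1: processing = 2, completes at 2
  Job 2: processing = 4, completes at 6
  Job 3: processing = 8, completes at 14
  Job 4: processing = 13, completes at 27
Sum of completion times = 49
Average completion time = 49/4 = 12.25

12.25


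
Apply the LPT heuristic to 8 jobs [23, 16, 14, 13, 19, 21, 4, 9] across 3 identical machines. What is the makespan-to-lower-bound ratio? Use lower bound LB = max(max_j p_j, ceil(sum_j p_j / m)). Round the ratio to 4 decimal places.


LPT order: [23, 21, 19, 16, 14, 13, 9, 4]
Machine loads after assignment: [36, 44, 39]
LPT makespan = 44
Lower bound = max(max_job, ceil(total/3)) = max(23, 40) = 40
Ratio = 44 / 40 = 1.1

1.1


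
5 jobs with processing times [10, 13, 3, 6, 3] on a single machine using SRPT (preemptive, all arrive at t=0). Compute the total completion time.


Since all jobs arrive at t=0, SRPT equals SPT ordering.
SPT order: [3, 3, 6, 10, 13]
Completion times:
  Job 1: p=3, C=3
  Job 2: p=3, C=6
  Job 3: p=6, C=12
  Job 4: p=10, C=22
  Job 5: p=13, C=35
Total completion time = 3 + 6 + 12 + 22 + 35 = 78

78


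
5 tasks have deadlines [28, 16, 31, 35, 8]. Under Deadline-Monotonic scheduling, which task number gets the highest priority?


Sort tasks by relative deadline (ascending):
  Task 5: deadline = 8
  Task 2: deadline = 16
  Task 1: deadline = 28
  Task 3: deadline = 31
  Task 4: deadline = 35
Priority order (highest first): [5, 2, 1, 3, 4]
Highest priority task = 5

5


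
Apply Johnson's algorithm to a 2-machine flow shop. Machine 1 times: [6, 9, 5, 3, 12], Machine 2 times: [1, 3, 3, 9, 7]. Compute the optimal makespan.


Apply Johnson's rule:
  Group 1 (a <= b): [(4, 3, 9)]
  Group 2 (a > b): [(5, 12, 7), (2, 9, 3), (3, 5, 3), (1, 6, 1)]
Optimal job order: [4, 5, 2, 3, 1]
Schedule:
  Job 4: M1 done at 3, M2 done at 12
  Job 5: M1 done at 15, M2 done at 22
  Job 2: M1 done at 24, M2 done at 27
  Job 3: M1 done at 29, M2 done at 32
  Job 1: M1 done at 35, M2 done at 36
Makespan = 36

36


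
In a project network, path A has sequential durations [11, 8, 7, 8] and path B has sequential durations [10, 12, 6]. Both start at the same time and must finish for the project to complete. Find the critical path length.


Path A total = 11 + 8 + 7 + 8 = 34
Path B total = 10 + 12 + 6 = 28
Critical path = longest path = max(34, 28) = 34

34


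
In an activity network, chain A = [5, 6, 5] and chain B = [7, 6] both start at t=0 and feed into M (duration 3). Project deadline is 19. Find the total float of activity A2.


Forward pass: ES(A2) = sum of predecessors on chain A = 5
EF = ES + duration = 5 + 6 = 11
Backward pass: LF(M) = deadline = 19; LS(M) = 19 - 3 = 16
LF(A2) = LS(M) - sum(successors on chain A) = 16 - 5 = 11
LS = LF - duration = 11 - 6 = 5
Total float = LS - ES = 5 - 5 = 0

0


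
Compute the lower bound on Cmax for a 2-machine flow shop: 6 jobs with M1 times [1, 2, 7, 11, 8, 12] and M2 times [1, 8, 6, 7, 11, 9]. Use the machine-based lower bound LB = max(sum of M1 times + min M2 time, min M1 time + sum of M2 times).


LB1 = sum(M1 times) + min(M2 times) = 41 + 1 = 42
LB2 = min(M1 times) + sum(M2 times) = 1 + 42 = 43
Lower bound = max(LB1, LB2) = max(42, 43) = 43

43


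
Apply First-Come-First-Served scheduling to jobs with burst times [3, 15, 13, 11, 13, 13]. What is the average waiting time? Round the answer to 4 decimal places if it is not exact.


FCFS order (as given): [3, 15, 13, 11, 13, 13]
Waiting times:
  Job 1: wait = 0
  Job 2: wait = 3
  Job 3: wait = 18
  Job 4: wait = 31
  Job 5: wait = 42
  Job 6: wait = 55
Sum of waiting times = 149
Average waiting time = 149/6 = 24.8333

24.8333


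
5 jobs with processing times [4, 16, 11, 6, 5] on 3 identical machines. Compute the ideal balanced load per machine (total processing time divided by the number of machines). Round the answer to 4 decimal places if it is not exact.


Total processing time = 4 + 16 + 11 + 6 + 5 = 42
Number of machines = 3
Ideal balanced load = 42 / 3 = 14.0

14.0


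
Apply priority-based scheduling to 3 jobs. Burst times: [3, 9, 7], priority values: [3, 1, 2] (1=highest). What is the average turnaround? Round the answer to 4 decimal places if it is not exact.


Sort by priority (ascending = highest first):
Order: [(1, 9), (2, 7), (3, 3)]
Completion times:
  Priority 1, burst=9, C=9
  Priority 2, burst=7, C=16
  Priority 3, burst=3, C=19
Average turnaround = 44/3 = 14.6667

14.6667


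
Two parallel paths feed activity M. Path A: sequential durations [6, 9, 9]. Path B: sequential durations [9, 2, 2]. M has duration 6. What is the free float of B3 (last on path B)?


ES(B3) = sum of predecessors on chain B = 11
EF(B3) = ES + duration = 11 + 2 = 13
Successor of B3 is M. ES(M) = max(sum(A), sum(B)) = max(24, 13) = 24
Free float = ES(successor) - EF(current) = 24 - 13 = 11

11


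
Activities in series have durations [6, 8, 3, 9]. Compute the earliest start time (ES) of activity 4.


Activity 4 starts after activities 1 through 3 complete.
Predecessor durations: [6, 8, 3]
ES = 6 + 8 + 3 = 17

17


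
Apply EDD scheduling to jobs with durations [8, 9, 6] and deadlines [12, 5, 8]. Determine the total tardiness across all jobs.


Sort by due date (EDD order): [(9, 5), (6, 8), (8, 12)]
Compute completion times and tardiness:
  Job 1: p=9, d=5, C=9, tardiness=max(0,9-5)=4
  Job 2: p=6, d=8, C=15, tardiness=max(0,15-8)=7
  Job 3: p=8, d=12, C=23, tardiness=max(0,23-12)=11
Total tardiness = 22

22


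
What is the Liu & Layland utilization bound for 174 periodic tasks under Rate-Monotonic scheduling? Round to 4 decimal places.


Compute 2^(1/174) = 1.0039915496
Subtract 1: 1.0039915496 - 1 = 0.0039915496
Multiply by n: 174 * 0.0039915496 = 0.6945296304
Round to 4 dp: 0.6945

0.6945


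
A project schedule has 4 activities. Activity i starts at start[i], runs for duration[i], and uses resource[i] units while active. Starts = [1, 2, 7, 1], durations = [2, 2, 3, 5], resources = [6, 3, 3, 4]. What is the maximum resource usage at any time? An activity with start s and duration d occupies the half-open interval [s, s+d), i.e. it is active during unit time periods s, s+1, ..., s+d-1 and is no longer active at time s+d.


Each activity i is active on [start_i, start_i + duration_i).
Compute total resource usage per time slot:
  t=0: active resources = [], total = 0
  t=1: active resources = [6, 4], total = 10
  t=2: active resources = [6, 3, 4], total = 13
  t=3: active resources = [3, 4], total = 7
  t=4: active resources = [4], total = 4
  t=5: active resources = [4], total = 4
  t=6: active resources = [], total = 0
  t=7: active resources = [3], total = 3
  t=8: active resources = [3], total = 3
  t=9: active resources = [3], total = 3
Peak resource demand = 13

13


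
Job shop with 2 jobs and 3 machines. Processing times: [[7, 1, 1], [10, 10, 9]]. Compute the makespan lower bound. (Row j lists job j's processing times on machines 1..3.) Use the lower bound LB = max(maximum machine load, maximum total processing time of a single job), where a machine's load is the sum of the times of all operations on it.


Machine loads:
  Machine 1: 7 + 10 = 17
  Machine 2: 1 + 10 = 11
  Machine 3: 1 + 9 = 10
Max machine load = 17
Job totals:
  Job 1: 9
  Job 2: 29
Max job total = 29
Lower bound = max(17, 29) = 29

29


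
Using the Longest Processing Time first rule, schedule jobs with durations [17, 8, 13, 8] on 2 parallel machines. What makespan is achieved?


Sort jobs in decreasing order (LPT): [17, 13, 8, 8]
Assign each job to the least loaded machine:
  Machine 1: jobs [17, 8], load = 25
  Machine 2: jobs [13, 8], load = 21
Makespan = max load = 25

25


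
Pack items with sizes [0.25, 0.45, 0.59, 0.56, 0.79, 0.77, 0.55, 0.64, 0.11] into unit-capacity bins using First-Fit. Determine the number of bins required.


Place items sequentially using First-Fit:
  Item 0.25 -> new Bin 1
  Item 0.45 -> Bin 1 (now 0.7)
  Item 0.59 -> new Bin 2
  Item 0.56 -> new Bin 3
  Item 0.79 -> new Bin 4
  Item 0.77 -> new Bin 5
  Item 0.55 -> new Bin 6
  Item 0.64 -> new Bin 7
  Item 0.11 -> Bin 1 (now 0.81)
Total bins used = 7

7


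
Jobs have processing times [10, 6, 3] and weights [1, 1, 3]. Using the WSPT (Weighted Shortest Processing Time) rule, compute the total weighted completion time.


Compute p/w ratios and sort ascending (WSPT): [(3, 3), (6, 1), (10, 1)]
Compute weighted completion times:
  Job (p=3,w=3): C=3, w*C=3*3=9
  Job (p=6,w=1): C=9, w*C=1*9=9
  Job (p=10,w=1): C=19, w*C=1*19=19
Total weighted completion time = 37

37


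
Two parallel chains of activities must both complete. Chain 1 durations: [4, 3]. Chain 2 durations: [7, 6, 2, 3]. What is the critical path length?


Path A total = 4 + 3 = 7
Path B total = 7 + 6 + 2 + 3 = 18
Critical path = longest path = max(7, 18) = 18

18


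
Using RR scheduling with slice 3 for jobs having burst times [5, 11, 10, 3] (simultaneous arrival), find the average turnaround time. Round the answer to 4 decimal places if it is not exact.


Time quantum = 3
Execution trace:
  J1 runs 3 units, time = 3
  J2 runs 3 units, time = 6
  J3 runs 3 units, time = 9
  J4 runs 3 units, time = 12
  J1 runs 2 units, time = 14
  J2 runs 3 units, time = 17
  J3 runs 3 units, time = 20
  J2 runs 3 units, time = 23
  J3 runs 3 units, time = 26
  J2 runs 2 units, time = 28
  J3 runs 1 units, time = 29
Finish times: [14, 28, 29, 12]
Average turnaround = 83/4 = 20.75

20.75


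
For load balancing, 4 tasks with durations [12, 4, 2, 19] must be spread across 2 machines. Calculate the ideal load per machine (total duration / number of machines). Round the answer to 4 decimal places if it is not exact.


Total processing time = 12 + 4 + 2 + 19 = 37
Number of machines = 2
Ideal balanced load = 37 / 2 = 18.5

18.5


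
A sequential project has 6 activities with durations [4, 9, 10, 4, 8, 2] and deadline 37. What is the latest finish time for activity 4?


LF(activity 4) = deadline - sum of successor durations
Successors: activities 5 through 6 with durations [8, 2]
Sum of successor durations = 10
LF = 37 - 10 = 27

27


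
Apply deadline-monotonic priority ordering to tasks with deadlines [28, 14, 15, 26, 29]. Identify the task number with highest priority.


Sort tasks by relative deadline (ascending):
  Task 2: deadline = 14
  Task 3: deadline = 15
  Task 4: deadline = 26
  Task 1: deadline = 28
  Task 5: deadline = 29
Priority order (highest first): [2, 3, 4, 1, 5]
Highest priority task = 2

2


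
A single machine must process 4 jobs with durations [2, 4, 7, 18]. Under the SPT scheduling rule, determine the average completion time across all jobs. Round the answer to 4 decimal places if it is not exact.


Sort jobs by processing time (SPT order): [2, 4, 7, 18]
Compute completion times sequentially:
  Job 1: processing = 2, completes at 2
  Job 2: processing = 4, completes at 6
  Job 3: processing = 7, completes at 13
  Job 4: processing = 18, completes at 31
Sum of completion times = 52
Average completion time = 52/4 = 13.0

13.0


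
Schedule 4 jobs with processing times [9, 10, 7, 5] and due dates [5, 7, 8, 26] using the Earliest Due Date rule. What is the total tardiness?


Sort by due date (EDD order): [(9, 5), (10, 7), (7, 8), (5, 26)]
Compute completion times and tardiness:
  Job 1: p=9, d=5, C=9, tardiness=max(0,9-5)=4
  Job 2: p=10, d=7, C=19, tardiness=max(0,19-7)=12
  Job 3: p=7, d=8, C=26, tardiness=max(0,26-8)=18
  Job 4: p=5, d=26, C=31, tardiness=max(0,31-26)=5
Total tardiness = 39

39


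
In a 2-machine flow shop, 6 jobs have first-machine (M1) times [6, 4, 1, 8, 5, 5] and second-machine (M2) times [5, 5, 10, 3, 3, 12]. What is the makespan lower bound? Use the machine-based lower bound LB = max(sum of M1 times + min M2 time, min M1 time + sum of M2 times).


LB1 = sum(M1 times) + min(M2 times) = 29 + 3 = 32
LB2 = min(M1 times) + sum(M2 times) = 1 + 38 = 39
Lower bound = max(LB1, LB2) = max(32, 39) = 39

39


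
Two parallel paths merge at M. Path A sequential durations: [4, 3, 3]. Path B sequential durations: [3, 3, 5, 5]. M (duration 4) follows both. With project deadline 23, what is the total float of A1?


Forward pass: ES(A1) = sum of predecessors on chain A = 0
EF = ES + duration = 0 + 4 = 4
Backward pass: LF(M) = deadline = 23; LS(M) = 23 - 4 = 19
LF(A1) = LS(M) - sum(successors on chain A) = 19 - 6 = 13
LS = LF - duration = 13 - 4 = 9
Total float = LS - ES = 9 - 0 = 9

9


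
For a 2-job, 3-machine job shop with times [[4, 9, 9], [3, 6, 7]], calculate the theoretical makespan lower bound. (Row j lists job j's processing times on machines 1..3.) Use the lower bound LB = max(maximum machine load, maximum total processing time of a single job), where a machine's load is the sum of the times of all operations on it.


Machine loads:
  Machine 1: 4 + 3 = 7
  Machine 2: 9 + 6 = 15
  Machine 3: 9 + 7 = 16
Max machine load = 16
Job totals:
  Job 1: 22
  Job 2: 16
Max job total = 22
Lower bound = max(16, 22) = 22

22


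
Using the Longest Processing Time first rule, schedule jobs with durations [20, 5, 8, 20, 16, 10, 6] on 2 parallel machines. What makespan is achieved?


Sort jobs in decreasing order (LPT): [20, 20, 16, 10, 8, 6, 5]
Assign each job to the least loaded machine:
  Machine 1: jobs [20, 16, 6], load = 42
  Machine 2: jobs [20, 10, 8, 5], load = 43
Makespan = max load = 43

43


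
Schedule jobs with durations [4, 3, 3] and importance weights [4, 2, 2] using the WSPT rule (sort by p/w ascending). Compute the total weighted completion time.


Compute p/w ratios and sort ascending (WSPT): [(4, 4), (3, 2), (3, 2)]
Compute weighted completion times:
  Job (p=4,w=4): C=4, w*C=4*4=16
  Job (p=3,w=2): C=7, w*C=2*7=14
  Job (p=3,w=2): C=10, w*C=2*10=20
Total weighted completion time = 50

50


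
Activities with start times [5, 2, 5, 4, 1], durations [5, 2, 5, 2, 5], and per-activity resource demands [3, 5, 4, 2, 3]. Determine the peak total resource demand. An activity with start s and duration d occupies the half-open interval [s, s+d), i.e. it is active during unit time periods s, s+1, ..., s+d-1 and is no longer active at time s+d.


Each activity i is active on [start_i, start_i + duration_i).
Compute total resource usage per time slot:
  t=0: active resources = [], total = 0
  t=1: active resources = [3], total = 3
  t=2: active resources = [5, 3], total = 8
  t=3: active resources = [5, 3], total = 8
  t=4: active resources = [2, 3], total = 5
  t=5: active resources = [3, 4, 2, 3], total = 12
  t=6: active resources = [3, 4], total = 7
  t=7: active resources = [3, 4], total = 7
  t=8: active resources = [3, 4], total = 7
  t=9: active resources = [3, 4], total = 7
Peak resource demand = 12

12


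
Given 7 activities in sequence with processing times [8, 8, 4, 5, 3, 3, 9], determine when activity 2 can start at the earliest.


Activity 2 starts after activities 1 through 1 complete.
Predecessor durations: [8]
ES = 8 = 8

8


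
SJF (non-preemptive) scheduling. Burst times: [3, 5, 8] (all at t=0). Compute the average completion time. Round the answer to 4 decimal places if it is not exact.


SJF order (ascending): [3, 5, 8]
Completion times:
  Job 1: burst=3, C=3
  Job 2: burst=5, C=8
  Job 3: burst=8, C=16
Average completion = 27/3 = 9.0

9.0


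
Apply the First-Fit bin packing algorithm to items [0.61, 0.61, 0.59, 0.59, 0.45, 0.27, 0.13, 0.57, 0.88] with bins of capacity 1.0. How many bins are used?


Place items sequentially using First-Fit:
  Item 0.61 -> new Bin 1
  Item 0.61 -> new Bin 2
  Item 0.59 -> new Bin 3
  Item 0.59 -> new Bin 4
  Item 0.45 -> new Bin 5
  Item 0.27 -> Bin 1 (now 0.88)
  Item 0.13 -> Bin 2 (now 0.74)
  Item 0.57 -> new Bin 6
  Item 0.88 -> new Bin 7
Total bins used = 7

7


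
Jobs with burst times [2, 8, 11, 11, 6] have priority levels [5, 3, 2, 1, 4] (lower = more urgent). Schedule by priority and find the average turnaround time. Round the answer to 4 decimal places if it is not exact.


Sort by priority (ascending = highest first):
Order: [(1, 11), (2, 11), (3, 8), (4, 6), (5, 2)]
Completion times:
  Priority 1, burst=11, C=11
  Priority 2, burst=11, C=22
  Priority 3, burst=8, C=30
  Priority 4, burst=6, C=36
  Priority 5, burst=2, C=38
Average turnaround = 137/5 = 27.4

27.4


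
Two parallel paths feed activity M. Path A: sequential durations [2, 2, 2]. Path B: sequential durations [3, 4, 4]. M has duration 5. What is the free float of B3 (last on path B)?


ES(B3) = sum of predecessors on chain B = 7
EF(B3) = ES + duration = 7 + 4 = 11
Successor of B3 is M. ES(M) = max(sum(A), sum(B)) = max(6, 11) = 11
Free float = ES(successor) - EF(current) = 11 - 11 = 0

0


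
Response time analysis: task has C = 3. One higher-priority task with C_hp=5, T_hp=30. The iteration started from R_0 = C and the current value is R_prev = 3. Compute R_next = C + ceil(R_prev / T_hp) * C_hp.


R_next = C + ceil(R_prev / T_hp) * C_hp
ceil(3 / 30) = ceil(0.1) = 1
Interference = 1 * 5 = 5
R_next = 3 + 5 = 8

8


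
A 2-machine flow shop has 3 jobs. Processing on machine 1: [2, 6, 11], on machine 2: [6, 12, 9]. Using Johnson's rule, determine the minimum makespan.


Apply Johnson's rule:
  Group 1 (a <= b): [(1, 2, 6), (2, 6, 12)]
  Group 2 (a > b): [(3, 11, 9)]
Optimal job order: [1, 2, 3]
Schedule:
  Job 1: M1 done at 2, M2 done at 8
  Job 2: M1 done at 8, M2 done at 20
  Job 3: M1 done at 19, M2 done at 29
Makespan = 29

29


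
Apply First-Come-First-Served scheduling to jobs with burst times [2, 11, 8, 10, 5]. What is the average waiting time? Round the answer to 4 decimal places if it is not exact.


FCFS order (as given): [2, 11, 8, 10, 5]
Waiting times:
  Job 1: wait = 0
  Job 2: wait = 2
  Job 3: wait = 13
  Job 4: wait = 21
  Job 5: wait = 31
Sum of waiting times = 67
Average waiting time = 67/5 = 13.4

13.4


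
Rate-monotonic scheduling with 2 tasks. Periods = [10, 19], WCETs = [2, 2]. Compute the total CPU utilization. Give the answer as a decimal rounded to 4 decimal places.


Compute individual utilizations (exact fractions):
  Task 1: C/T = 2/10 = 1/5 (approx. 0.2)
  Task 2: C/T = 2/19 (approx. 0.1053)
Total utilization U = 1/5 + 2/19 = 29/95
Rounded to 4 decimal places: U = 0.3053
RM (Liu & Layland) bound for 2 tasks = 0.828427; compare with U = 29/95 (approx. 0.305263)
U <= bound, so schedulable by RM sufficient condition.

0.3053


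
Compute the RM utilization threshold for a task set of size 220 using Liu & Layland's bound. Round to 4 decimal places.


Compute 2^(1/220) = 1.0031556376
Subtract 1: 1.0031556376 - 1 = 0.0031556376
Multiply by n: 220 * 0.0031556376 = 0.6942402720
Round to 4 dp: 0.6942

0.6942


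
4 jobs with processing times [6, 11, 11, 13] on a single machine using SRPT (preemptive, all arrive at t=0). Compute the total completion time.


Since all jobs arrive at t=0, SRPT equals SPT ordering.
SPT order: [6, 11, 11, 13]
Completion times:
  Job 1: p=6, C=6
  Job 2: p=11, C=17
  Job 3: p=11, C=28
  Job 4: p=13, C=41
Total completion time = 6 + 17 + 28 + 41 = 92

92


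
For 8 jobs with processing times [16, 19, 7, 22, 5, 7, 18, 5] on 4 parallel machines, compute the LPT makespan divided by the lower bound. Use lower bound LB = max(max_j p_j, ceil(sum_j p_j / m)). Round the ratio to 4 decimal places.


LPT order: [22, 19, 18, 16, 7, 7, 5, 5]
Machine loads after assignment: [27, 24, 25, 23]
LPT makespan = 27
Lower bound = max(max_job, ceil(total/4)) = max(22, 25) = 25
Ratio = 27 / 25 = 1.08

1.08


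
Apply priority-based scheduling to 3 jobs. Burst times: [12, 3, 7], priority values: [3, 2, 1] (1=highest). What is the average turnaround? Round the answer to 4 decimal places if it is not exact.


Sort by priority (ascending = highest first):
Order: [(1, 7), (2, 3), (3, 12)]
Completion times:
  Priority 1, burst=7, C=7
  Priority 2, burst=3, C=10
  Priority 3, burst=12, C=22
Average turnaround = 39/3 = 13.0

13.0


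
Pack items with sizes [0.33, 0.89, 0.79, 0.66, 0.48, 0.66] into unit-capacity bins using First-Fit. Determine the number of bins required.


Place items sequentially using First-Fit:
  Item 0.33 -> new Bin 1
  Item 0.89 -> new Bin 2
  Item 0.79 -> new Bin 3
  Item 0.66 -> Bin 1 (now 0.99)
  Item 0.48 -> new Bin 4
  Item 0.66 -> new Bin 5
Total bins used = 5

5


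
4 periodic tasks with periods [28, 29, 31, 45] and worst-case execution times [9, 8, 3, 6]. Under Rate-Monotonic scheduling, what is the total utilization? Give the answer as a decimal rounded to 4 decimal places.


Compute individual utilizations (exact fractions):
  Task 1: C/T = 9/28 (approx. 0.3214)
  Task 2: C/T = 8/29 (approx. 0.2759)
  Task 3: C/T = 3/31 (approx. 0.0968)
  Task 4: C/T = 6/45 = 2/15 (approx. 0.1333)
Total utilization U = 9/28 + 8/29 + 3/31 + 2/15 = 312409/377580
Rounded to 4 decimal places: U = 0.8274
RM (Liu & Layland) bound for 4 tasks = 0.756828; compare with U = 312409/377580 (approx. 0.827398)
bound < U <= 1, so the RM sufficient condition is not met (inconclusive; an exact test such as response-time analysis is needed).

0.8274


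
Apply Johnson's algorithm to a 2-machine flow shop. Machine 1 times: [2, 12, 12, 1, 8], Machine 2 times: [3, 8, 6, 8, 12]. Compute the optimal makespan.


Apply Johnson's rule:
  Group 1 (a <= b): [(4, 1, 8), (1, 2, 3), (5, 8, 12)]
  Group 2 (a > b): [(2, 12, 8), (3, 12, 6)]
Optimal job order: [4, 1, 5, 2, 3]
Schedule:
  Job 4: M1 done at 1, M2 done at 9
  Job 1: M1 done at 3, M2 done at 12
  Job 5: M1 done at 11, M2 done at 24
  Job 2: M1 done at 23, M2 done at 32
  Job 3: M1 done at 35, M2 done at 41
Makespan = 41

41


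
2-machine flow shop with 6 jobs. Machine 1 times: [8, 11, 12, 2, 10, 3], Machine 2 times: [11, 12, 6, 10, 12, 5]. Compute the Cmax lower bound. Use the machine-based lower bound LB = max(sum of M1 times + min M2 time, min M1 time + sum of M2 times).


LB1 = sum(M1 times) + min(M2 times) = 46 + 5 = 51
LB2 = min(M1 times) + sum(M2 times) = 2 + 56 = 58
Lower bound = max(LB1, LB2) = max(51, 58) = 58

58


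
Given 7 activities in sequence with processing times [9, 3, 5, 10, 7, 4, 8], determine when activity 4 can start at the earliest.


Activity 4 starts after activities 1 through 3 complete.
Predecessor durations: [9, 3, 5]
ES = 9 + 3 + 5 = 17

17


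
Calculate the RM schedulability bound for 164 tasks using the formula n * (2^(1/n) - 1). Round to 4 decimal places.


Compute 2^(1/164) = 1.0042354515
Subtract 1: 1.0042354515 - 1 = 0.0042354515
Multiply by n: 164 * 0.0042354515 = 0.6946140460
Round to 4 dp: 0.6946

0.6946


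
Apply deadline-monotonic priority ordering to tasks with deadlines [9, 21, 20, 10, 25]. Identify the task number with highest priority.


Sort tasks by relative deadline (ascending):
  Task 1: deadline = 9
  Task 4: deadline = 10
  Task 3: deadline = 20
  Task 2: deadline = 21
  Task 5: deadline = 25
Priority order (highest first): [1, 4, 3, 2, 5]
Highest priority task = 1

1


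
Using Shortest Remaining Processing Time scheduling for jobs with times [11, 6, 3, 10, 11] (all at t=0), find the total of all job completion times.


Since all jobs arrive at t=0, SRPT equals SPT ordering.
SPT order: [3, 6, 10, 11, 11]
Completion times:
  Job 1: p=3, C=3
  Job 2: p=6, C=9
  Job 3: p=10, C=19
  Job 4: p=11, C=30
  Job 5: p=11, C=41
Total completion time = 3 + 9 + 19 + 30 + 41 = 102

102


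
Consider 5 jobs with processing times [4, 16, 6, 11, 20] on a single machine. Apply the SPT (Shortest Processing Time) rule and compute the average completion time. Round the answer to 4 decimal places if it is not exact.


Sort jobs by processing time (SPT order): [4, 6, 11, 16, 20]
Compute completion times sequentially:
  Job 1: processing = 4, completes at 4
  Job 2: processing = 6, completes at 10
  Job 3: processing = 11, completes at 21
  Job 4: processing = 16, completes at 37
  Job 5: processing = 20, completes at 57
Sum of completion times = 129
Average completion time = 129/5 = 25.8

25.8


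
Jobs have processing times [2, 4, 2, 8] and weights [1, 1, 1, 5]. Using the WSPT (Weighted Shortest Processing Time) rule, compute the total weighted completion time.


Compute p/w ratios and sort ascending (WSPT): [(8, 5), (2, 1), (2, 1), (4, 1)]
Compute weighted completion times:
  Job (p=8,w=5): C=8, w*C=5*8=40
  Job (p=2,w=1): C=10, w*C=1*10=10
  Job (p=2,w=1): C=12, w*C=1*12=12
  Job (p=4,w=1): C=16, w*C=1*16=16
Total weighted completion time = 78

78


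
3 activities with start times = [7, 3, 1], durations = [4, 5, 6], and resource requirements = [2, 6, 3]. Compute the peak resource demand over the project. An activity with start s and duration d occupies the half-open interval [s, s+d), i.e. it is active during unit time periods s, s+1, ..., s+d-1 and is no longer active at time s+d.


Each activity i is active on [start_i, start_i + duration_i).
Compute total resource usage per time slot:
  t=0: active resources = [], total = 0
  t=1: active resources = [3], total = 3
  t=2: active resources = [3], total = 3
  t=3: active resources = [6, 3], total = 9
  t=4: active resources = [6, 3], total = 9
  t=5: active resources = [6, 3], total = 9
  t=6: active resources = [6, 3], total = 9
  t=7: active resources = [2, 6], total = 8
  t=8: active resources = [2], total = 2
  t=9: active resources = [2], total = 2
  t=10: active resources = [2], total = 2
Peak resource demand = 9

9


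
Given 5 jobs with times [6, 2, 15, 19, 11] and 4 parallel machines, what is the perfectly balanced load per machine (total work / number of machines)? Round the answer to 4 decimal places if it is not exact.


Total processing time = 6 + 2 + 15 + 19 + 11 = 53
Number of machines = 4
Ideal balanced load = 53 / 4 = 13.25

13.25


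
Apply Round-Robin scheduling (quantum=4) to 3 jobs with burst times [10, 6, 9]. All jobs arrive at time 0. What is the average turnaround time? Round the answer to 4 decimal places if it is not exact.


Time quantum = 4
Execution trace:
  J1 runs 4 units, time = 4
  J2 runs 4 units, time = 8
  J3 runs 4 units, time = 12
  J1 runs 4 units, time = 16
  J2 runs 2 units, time = 18
  J3 runs 4 units, time = 22
  J1 runs 2 units, time = 24
  J3 runs 1 units, time = 25
Finish times: [24, 18, 25]
Average turnaround = 67/3 = 22.3333

22.3333


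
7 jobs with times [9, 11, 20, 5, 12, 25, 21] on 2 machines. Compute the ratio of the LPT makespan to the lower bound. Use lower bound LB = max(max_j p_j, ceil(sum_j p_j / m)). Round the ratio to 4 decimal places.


LPT order: [25, 21, 20, 12, 11, 9, 5]
Machine loads after assignment: [53, 50]
LPT makespan = 53
Lower bound = max(max_job, ceil(total/2)) = max(25, 52) = 52
Ratio = 53 / 52 = 1.0192

1.0192


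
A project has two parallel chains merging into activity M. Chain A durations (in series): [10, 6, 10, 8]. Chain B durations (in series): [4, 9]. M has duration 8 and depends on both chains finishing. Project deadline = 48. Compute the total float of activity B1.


Forward pass: ES(B1) = sum of predecessors on chain B = 0
EF = ES + duration = 0 + 4 = 4
Backward pass: LF(M) = deadline = 48; LS(M) = 48 - 8 = 40
LF(B1) = LS(M) - sum(successors on chain B) = 40 - 9 = 31
LS = LF - duration = 31 - 4 = 27
Total float = LS - ES = 27 - 0 = 27

27


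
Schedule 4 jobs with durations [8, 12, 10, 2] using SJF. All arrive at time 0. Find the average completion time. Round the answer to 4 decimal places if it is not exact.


SJF order (ascending): [2, 8, 10, 12]
Completion times:
  Job 1: burst=2, C=2
  Job 2: burst=8, C=10
  Job 3: burst=10, C=20
  Job 4: burst=12, C=32
Average completion = 64/4 = 16.0

16.0


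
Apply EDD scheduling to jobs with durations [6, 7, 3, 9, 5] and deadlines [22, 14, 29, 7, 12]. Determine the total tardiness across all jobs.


Sort by due date (EDD order): [(9, 7), (5, 12), (7, 14), (6, 22), (3, 29)]
Compute completion times and tardiness:
  Job 1: p=9, d=7, C=9, tardiness=max(0,9-7)=2
  Job 2: p=5, d=12, C=14, tardiness=max(0,14-12)=2
  Job 3: p=7, d=14, C=21, tardiness=max(0,21-14)=7
  Job 4: p=6, d=22, C=27, tardiness=max(0,27-22)=5
  Job 5: p=3, d=29, C=30, tardiness=max(0,30-29)=1
Total tardiness = 17

17


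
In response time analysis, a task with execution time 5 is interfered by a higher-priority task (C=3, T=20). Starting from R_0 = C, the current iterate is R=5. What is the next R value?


R_next = C + ceil(R_prev / T_hp) * C_hp
ceil(5 / 20) = ceil(0.25) = 1
Interference = 1 * 3 = 3
R_next = 5 + 3 = 8

8


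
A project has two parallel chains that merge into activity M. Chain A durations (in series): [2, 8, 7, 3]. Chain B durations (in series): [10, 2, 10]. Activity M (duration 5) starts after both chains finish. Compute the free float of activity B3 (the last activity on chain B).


ES(B3) = sum of predecessors on chain B = 12
EF(B3) = ES + duration = 12 + 10 = 22
Successor of B3 is M. ES(M) = max(sum(A), sum(B)) = max(20, 22) = 22
Free float = ES(successor) - EF(current) = 22 - 22 = 0

0


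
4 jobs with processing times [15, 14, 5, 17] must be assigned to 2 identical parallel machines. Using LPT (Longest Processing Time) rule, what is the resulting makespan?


Sort jobs in decreasing order (LPT): [17, 15, 14, 5]
Assign each job to the least loaded machine:
  Machine 1: jobs [17, 5], load = 22
  Machine 2: jobs [15, 14], load = 29
Makespan = max load = 29

29


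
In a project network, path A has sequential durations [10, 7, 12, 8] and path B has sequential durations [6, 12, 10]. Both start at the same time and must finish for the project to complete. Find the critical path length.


Path A total = 10 + 7 + 12 + 8 = 37
Path B total = 6 + 12 + 10 = 28
Critical path = longest path = max(37, 28) = 37

37


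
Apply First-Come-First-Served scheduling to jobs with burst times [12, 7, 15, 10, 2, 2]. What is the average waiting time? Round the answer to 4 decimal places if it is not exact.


FCFS order (as given): [12, 7, 15, 10, 2, 2]
Waiting times:
  Job 1: wait = 0
  Job 2: wait = 12
  Job 3: wait = 19
  Job 4: wait = 34
  Job 5: wait = 44
  Job 6: wait = 46
Sum of waiting times = 155
Average waiting time = 155/6 = 25.8333

25.8333


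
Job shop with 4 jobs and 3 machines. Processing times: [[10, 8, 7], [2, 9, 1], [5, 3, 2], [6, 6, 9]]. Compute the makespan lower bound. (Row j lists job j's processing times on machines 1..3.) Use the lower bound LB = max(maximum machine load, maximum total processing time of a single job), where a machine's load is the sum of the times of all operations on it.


Machine loads:
  Machine 1: 10 + 2 + 5 + 6 = 23
  Machine 2: 8 + 9 + 3 + 6 = 26
  Machine 3: 7 + 1 + 2 + 9 = 19
Max machine load = 26
Job totals:
  Job 1: 25
  Job 2: 12
  Job 3: 10
  Job 4: 21
Max job total = 25
Lower bound = max(26, 25) = 26

26


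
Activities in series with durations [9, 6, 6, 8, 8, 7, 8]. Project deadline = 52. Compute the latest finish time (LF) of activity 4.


LF(activity 4) = deadline - sum of successor durations
Successors: activities 5 through 7 with durations [8, 7, 8]
Sum of successor durations = 23
LF = 52 - 23 = 29

29


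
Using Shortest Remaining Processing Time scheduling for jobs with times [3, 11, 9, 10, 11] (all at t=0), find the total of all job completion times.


Since all jobs arrive at t=0, SRPT equals SPT ordering.
SPT order: [3, 9, 10, 11, 11]
Completion times:
  Job 1: p=3, C=3
  Job 2: p=9, C=12
  Job 3: p=10, C=22
  Job 4: p=11, C=33
  Job 5: p=11, C=44
Total completion time = 3 + 12 + 22 + 33 + 44 = 114

114


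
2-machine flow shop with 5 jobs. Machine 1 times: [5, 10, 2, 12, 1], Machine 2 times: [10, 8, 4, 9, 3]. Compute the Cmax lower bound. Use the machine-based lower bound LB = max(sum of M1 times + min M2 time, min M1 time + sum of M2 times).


LB1 = sum(M1 times) + min(M2 times) = 30 + 3 = 33
LB2 = min(M1 times) + sum(M2 times) = 1 + 34 = 35
Lower bound = max(LB1, LB2) = max(33, 35) = 35

35


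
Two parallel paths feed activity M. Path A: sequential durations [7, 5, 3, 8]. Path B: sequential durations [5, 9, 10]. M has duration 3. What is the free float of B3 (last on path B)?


ES(B3) = sum of predecessors on chain B = 14
EF(B3) = ES + duration = 14 + 10 = 24
Successor of B3 is M. ES(M) = max(sum(A), sum(B)) = max(23, 24) = 24
Free float = ES(successor) - EF(current) = 24 - 24 = 0

0


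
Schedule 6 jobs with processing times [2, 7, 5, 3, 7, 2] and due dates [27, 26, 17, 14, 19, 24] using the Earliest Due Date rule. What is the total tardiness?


Sort by due date (EDD order): [(3, 14), (5, 17), (7, 19), (2, 24), (7, 26), (2, 27)]
Compute completion times and tardiness:
  Job 1: p=3, d=14, C=3, tardiness=max(0,3-14)=0
  Job 2: p=5, d=17, C=8, tardiness=max(0,8-17)=0
  Job 3: p=7, d=19, C=15, tardiness=max(0,15-19)=0
  Job 4: p=2, d=24, C=17, tardiness=max(0,17-24)=0
  Job 5: p=7, d=26, C=24, tardiness=max(0,24-26)=0
  Job 6: p=2, d=27, C=26, tardiness=max(0,26-27)=0
Total tardiness = 0

0
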